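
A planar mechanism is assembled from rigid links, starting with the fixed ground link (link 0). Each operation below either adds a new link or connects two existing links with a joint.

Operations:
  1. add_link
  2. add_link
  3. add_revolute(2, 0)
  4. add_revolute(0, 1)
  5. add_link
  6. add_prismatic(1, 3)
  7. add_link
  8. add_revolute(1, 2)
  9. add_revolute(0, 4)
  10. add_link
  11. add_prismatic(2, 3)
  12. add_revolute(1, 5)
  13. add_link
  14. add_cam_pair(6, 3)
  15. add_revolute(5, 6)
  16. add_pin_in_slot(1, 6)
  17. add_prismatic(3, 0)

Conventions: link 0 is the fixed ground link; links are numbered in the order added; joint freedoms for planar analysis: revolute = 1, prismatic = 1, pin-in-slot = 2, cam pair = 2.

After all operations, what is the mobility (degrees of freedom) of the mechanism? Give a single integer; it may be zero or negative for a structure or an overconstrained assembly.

ground; <1,0,0>
#1 <2,0,0>
#2 <3,0,0>
R:2↔0 J1 <3,1,0>
R:0↔1 J1 <3,2,0>
#3 <4,2,0>
P:1↔3 J1 <4,3,0>
#4 <5,3,0>
R:1↔2 J1 <5,4,0>
R:0↔4 J1 <5,5,0>
#5 <6,5,0>
P:2↔3 J1 <6,6,0>
R:1↔5 J1 <6,7,0>
#6 <7,7,0>
C:6↔3 J2 <7,7,1>
R:5↔6 J1 <7,8,1>
PS:1↔6 J2 <7,8,2>
P:3↔0 J1 <7,9,2>
3×6 − 2×9 − 1×2 = -2

M = -2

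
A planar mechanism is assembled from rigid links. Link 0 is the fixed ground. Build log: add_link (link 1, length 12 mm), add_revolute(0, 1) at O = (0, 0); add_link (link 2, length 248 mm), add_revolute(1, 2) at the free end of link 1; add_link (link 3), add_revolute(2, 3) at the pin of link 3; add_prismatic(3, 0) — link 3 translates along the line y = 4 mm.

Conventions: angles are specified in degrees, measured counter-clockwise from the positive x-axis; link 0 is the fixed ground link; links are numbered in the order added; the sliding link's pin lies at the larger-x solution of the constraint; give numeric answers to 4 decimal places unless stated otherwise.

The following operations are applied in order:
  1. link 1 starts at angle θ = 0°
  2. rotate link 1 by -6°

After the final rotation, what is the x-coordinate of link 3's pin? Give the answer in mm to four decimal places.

geometry: r = 12 mm, L = 248 mm, e = 4 mm; θ starts at 0°
rotate link 1 by -6°: θ ← 0° -6° = -6°
crank pin P = (r cos θ, r sin θ) = (11.934263, -1.254342)
h = r sin θ − e = -1.254342 − 4 = -5.254342
x = r cos θ + √(L² − h²) = 11.934263 + 247.944332 = 259.878595

259.8786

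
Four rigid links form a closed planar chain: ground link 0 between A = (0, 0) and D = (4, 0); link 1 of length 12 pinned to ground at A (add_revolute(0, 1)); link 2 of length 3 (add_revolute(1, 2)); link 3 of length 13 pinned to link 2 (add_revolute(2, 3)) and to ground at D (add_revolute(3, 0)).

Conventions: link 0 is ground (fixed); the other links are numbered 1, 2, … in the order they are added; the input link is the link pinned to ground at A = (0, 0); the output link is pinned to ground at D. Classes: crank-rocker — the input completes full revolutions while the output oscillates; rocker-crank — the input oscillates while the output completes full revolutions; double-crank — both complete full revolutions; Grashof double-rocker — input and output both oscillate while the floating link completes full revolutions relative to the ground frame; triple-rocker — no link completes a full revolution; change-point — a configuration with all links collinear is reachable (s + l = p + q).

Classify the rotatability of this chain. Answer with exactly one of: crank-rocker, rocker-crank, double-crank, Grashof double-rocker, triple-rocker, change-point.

lengths: ground=4, input=12, coupler=3, output=13
sorted: s=3 (shortest), l=13 (longest), p+q=16
s + l = 16 vs p + q = 16
s + l = p + q → change-point (collinear configuration reachable)

change-point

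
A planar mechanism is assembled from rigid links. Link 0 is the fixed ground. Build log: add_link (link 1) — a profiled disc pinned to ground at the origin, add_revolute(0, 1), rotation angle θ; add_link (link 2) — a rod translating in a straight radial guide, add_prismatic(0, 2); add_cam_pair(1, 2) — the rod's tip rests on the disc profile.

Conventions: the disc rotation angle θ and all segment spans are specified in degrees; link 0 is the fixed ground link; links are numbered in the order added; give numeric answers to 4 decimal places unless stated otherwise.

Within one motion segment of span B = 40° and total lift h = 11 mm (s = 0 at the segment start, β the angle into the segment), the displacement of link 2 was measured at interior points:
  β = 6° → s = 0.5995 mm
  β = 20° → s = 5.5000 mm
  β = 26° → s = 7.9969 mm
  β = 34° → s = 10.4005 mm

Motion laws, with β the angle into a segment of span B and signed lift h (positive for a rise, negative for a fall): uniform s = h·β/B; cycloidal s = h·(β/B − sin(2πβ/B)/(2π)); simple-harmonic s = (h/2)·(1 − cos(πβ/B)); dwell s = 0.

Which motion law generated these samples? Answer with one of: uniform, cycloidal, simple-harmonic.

candidates at β/B = r: uniform s = h·r (linear in β); cycloidal s = h·(r − sin(2πr)/(2π)); simple-harmonic s = (h/2)(1 − cos(πr))
β=6°: printed 0.5995 | uniform 1.6500, cycloidal 0.2337, simple-harmonic 0.5995
β=20°: printed 5.5000 | uniform 5.5000, cycloidal 5.5000, simple-harmonic 5.5000
β=26°: printed 7.9969 | uniform 7.1500, cycloidal 8.5663, simple-harmonic 7.9969
β=34°: printed 10.4005 | uniform 9.3500, cycloidal 10.7663, simple-harmonic 10.4005
only one law matches every sample → simple-harmonic

simple-harmonic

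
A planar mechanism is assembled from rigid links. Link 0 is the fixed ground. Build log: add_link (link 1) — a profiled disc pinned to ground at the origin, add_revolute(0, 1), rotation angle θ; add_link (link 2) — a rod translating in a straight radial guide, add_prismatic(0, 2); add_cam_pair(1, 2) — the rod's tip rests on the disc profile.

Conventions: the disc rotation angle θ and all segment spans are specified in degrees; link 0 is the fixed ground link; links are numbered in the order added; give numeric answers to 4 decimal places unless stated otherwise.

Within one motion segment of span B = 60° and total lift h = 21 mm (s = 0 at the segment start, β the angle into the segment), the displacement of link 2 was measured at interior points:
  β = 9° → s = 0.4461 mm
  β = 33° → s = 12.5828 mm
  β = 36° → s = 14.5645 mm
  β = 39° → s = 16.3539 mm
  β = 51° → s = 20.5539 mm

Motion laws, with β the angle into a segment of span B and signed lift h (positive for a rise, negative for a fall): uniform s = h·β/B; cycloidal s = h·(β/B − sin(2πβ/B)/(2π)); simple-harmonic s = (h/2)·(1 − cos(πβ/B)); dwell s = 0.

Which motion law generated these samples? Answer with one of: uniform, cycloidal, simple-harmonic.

candidates at β/B = r: uniform s = h·r (linear in β); cycloidal s = h·(r − sin(2πr)/(2π)); simple-harmonic s = (h/2)(1 − cos(πr))
β=9°: printed 0.4461 | uniform 3.1500, cycloidal 0.4461, simple-harmonic 1.1444
β=33°: printed 12.5828 | uniform 11.5500, cycloidal 12.5828, simple-harmonic 12.1426
β=36°: printed 14.5645 | uniform 12.6000, cycloidal 14.5645, simple-harmonic 13.7447
β=39°: printed 16.3539 | uniform 13.6500, cycloidal 16.3539, simple-harmonic 15.2669
β=51°: printed 20.5539 | uniform 17.8500, cycloidal 20.5539, simple-harmonic 19.8556
only one law matches every sample → cycloidal

cycloidal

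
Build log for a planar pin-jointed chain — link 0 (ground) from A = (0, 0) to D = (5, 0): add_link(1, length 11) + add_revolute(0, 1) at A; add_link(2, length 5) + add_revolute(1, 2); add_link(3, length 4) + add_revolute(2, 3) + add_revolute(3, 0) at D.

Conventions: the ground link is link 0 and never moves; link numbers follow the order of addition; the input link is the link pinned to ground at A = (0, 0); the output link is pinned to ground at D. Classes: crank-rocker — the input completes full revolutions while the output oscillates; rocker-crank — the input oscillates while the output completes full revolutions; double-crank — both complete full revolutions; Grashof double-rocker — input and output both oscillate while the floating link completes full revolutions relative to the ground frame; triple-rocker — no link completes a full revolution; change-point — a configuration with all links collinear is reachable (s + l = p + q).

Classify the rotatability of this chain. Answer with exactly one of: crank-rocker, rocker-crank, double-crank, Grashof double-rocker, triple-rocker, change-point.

lengths: ground=5, input=11, coupler=5, output=4
sorted: s=4 (shortest), l=11 (longest), p+q=10
s + l = 15 vs p + q = 10
s + l > p + q → non-Grashof → no link fully rotates → triple-rocker

triple-rocker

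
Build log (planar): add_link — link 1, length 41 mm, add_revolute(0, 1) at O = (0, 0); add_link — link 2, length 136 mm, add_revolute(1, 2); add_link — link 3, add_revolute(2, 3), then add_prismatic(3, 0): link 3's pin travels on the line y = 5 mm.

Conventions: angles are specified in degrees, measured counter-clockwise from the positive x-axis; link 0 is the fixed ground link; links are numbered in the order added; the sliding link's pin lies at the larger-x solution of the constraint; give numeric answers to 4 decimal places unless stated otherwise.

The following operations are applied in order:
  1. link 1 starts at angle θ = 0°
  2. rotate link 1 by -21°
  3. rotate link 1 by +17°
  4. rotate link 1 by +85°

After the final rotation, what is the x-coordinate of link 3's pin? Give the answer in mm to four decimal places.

geometry: r = 41 mm, L = 136 mm, e = 5 mm; θ starts at 0°
rotate link 1 by -21°: θ ← 0° -21° = -21°
rotate link 1 by +17°: θ ← -21° +17° = -4°
rotate link 1 by +85°: θ ← -4° +85° = 81°
crank pin P = (r cos θ, r sin θ) = (6.413813, 40.495222)
h = r sin θ − e = 40.495222 − 5 = 35.495222
x = r cos θ + √(L² − h²) = 6.413813 + 131.286287 = 137.700100

137.7001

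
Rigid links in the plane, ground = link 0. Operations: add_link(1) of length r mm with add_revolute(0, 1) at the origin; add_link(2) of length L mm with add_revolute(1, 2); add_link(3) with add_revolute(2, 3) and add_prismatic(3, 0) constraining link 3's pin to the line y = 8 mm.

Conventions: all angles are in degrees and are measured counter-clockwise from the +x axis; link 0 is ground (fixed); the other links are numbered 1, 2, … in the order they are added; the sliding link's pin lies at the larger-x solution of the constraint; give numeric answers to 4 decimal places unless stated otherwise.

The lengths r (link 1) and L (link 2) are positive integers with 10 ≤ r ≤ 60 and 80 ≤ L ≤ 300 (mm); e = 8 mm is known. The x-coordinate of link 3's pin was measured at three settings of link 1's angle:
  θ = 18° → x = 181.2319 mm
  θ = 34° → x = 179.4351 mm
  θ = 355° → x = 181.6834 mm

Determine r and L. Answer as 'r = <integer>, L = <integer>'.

constraint per measurement: (x − r cos θ)² + (r sin θ − e)² = L²
subtracting the θ₁ and θ₂ equations cancels the r² and L² terms:
r = (x₁² − x₂²) / (2[(x₁cos θ₁ + e sin θ₁) − (x₂cos θ₂ + e sin θ₂)]) = 14.9997 → r = 15
L² = (x₁ − r cos θ₁)² + (r sin θ₁ − e)² = 27888.9841 → L = 167.0000 → L = 167
check at θ₃=355°: x = 181.6834 (printed 181.6834) ✓

r = 15, L = 167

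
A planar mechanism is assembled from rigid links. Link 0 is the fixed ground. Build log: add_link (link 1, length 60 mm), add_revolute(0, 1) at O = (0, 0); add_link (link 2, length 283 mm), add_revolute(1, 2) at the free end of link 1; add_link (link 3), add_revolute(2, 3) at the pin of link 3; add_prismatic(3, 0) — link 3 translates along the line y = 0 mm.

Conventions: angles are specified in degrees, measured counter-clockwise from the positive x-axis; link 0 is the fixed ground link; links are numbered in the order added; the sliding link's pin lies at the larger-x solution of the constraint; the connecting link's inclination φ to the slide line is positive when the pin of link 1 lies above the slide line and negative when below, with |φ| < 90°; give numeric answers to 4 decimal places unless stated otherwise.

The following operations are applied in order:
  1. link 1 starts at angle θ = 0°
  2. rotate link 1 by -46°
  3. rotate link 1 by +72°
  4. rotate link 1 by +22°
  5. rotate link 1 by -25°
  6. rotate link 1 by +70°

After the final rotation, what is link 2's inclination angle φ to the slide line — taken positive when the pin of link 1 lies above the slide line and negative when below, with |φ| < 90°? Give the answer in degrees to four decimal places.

geometry: r = 60 mm, L = 283 mm, e = 0 mm; θ starts at 0°
rotate link 1 by -46°: θ ← 0° -46° = -46°
rotate link 1 by +72°: θ ← -46° +72° = 26°
rotate link 1 by +22°: θ ← 26° +22° = 48°
rotate link 1 by -25°: θ ← 48° -25° = 23°
rotate link 1 by +70°: θ ← 23° +70° = 93°
h = r sin θ − e = 59.917772 − 0 = 59.917772
sin φ = h / L = 59.917772 / 283 = 0.21172358
φ = arcsin(0.21172358) = 12.223377°

12.2234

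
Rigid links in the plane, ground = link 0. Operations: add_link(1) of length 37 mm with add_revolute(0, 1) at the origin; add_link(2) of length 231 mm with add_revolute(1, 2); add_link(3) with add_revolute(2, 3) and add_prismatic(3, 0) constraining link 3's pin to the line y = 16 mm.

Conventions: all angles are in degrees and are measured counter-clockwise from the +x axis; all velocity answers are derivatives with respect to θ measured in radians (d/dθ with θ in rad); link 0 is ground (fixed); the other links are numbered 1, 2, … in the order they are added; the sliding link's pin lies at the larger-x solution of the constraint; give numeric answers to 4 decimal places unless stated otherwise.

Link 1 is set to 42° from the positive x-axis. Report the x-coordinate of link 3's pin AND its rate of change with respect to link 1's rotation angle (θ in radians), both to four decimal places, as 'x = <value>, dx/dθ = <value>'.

geometry: r = 37 mm, L = 231 mm, e = 16 mm
crank pin P = (r cos θ, r sin θ) = (27.496359, 24.757832)
h = r sin θ − e = 24.757832 − 16 = 8.757832
x = r cos θ + √(L² − h²) = 27.496359 + 230.833924 = 258.330282
dx/dθ = −r sin θ − h·r cos θ/√(L² − h²) (θ in radians; h = 8.757832) = -25.801043

x = 258.3303, dx/dθ = -25.8010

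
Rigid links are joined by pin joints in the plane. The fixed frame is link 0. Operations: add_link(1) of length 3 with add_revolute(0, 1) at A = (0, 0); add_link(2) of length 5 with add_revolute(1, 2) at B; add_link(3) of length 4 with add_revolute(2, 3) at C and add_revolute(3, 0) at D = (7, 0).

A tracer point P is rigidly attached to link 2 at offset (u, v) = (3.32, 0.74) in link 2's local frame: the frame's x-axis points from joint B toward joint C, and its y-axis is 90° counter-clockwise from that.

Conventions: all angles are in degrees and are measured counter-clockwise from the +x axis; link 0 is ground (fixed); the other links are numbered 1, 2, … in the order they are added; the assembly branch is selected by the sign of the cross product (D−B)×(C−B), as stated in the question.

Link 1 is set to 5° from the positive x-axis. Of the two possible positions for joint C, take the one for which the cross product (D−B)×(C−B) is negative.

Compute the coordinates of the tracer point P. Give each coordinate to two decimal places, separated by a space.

A=(0,0), D=(7.00,0)
B = A + 3.00·(cos5°, sin5°) = (2.9886, 0.2615)
|BD| = 4.0199
circle(B,5.00) ∩ circle(D,4.00): a=3.1294, h=3.8996
  candidates: C₊=(6.3650,3.9493) cross=15.676; C₋=(5.8577,-3.8334) cross=-15.676
  branch - wants cross < 0 → take C=(5.8577,-3.8334) (cross=-15.676)
ex = (C−B)/|BC| = (0.5738,-0.8190); ey = (0.8190,0.5738)
P = B + 3.32·ex + 0.74·ey = (5.4997,-2.0329)

5.50 -2.03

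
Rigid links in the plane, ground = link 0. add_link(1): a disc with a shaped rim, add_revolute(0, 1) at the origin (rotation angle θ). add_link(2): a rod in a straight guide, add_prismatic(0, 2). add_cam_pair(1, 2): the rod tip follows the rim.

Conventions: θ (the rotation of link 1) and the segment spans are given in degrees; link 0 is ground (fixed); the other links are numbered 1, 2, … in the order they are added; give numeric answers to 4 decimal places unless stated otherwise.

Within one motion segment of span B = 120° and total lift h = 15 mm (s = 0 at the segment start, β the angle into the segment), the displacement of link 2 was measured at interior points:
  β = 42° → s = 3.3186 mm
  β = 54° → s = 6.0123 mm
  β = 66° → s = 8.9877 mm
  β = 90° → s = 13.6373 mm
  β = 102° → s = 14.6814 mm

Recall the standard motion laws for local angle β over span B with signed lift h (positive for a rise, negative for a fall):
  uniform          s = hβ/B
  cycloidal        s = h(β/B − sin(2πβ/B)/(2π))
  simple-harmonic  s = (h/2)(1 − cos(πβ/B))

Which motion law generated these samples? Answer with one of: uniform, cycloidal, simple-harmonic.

candidates at β/B = r: uniform s = h·r (linear in β); cycloidal s = h·(r − sin(2πr)/(2π)); simple-harmonic s = (h/2)(1 − cos(πr))
β=42°: printed 3.3186 | uniform 5.2500, cycloidal 3.3186, simple-harmonic 4.0951
β=54°: printed 6.0123 | uniform 6.7500, cycloidal 6.0123, simple-harmonic 6.3267
β=66°: printed 8.9877 | uniform 8.2500, cycloidal 8.9877, simple-harmonic 8.6733
β=90°: printed 13.6373 | uniform 11.2500, cycloidal 13.6373, simple-harmonic 12.8033
β=102°: printed 14.6814 | uniform 12.7500, cycloidal 14.6814, simple-harmonic 14.1825
only one law matches every sample → cycloidal

cycloidal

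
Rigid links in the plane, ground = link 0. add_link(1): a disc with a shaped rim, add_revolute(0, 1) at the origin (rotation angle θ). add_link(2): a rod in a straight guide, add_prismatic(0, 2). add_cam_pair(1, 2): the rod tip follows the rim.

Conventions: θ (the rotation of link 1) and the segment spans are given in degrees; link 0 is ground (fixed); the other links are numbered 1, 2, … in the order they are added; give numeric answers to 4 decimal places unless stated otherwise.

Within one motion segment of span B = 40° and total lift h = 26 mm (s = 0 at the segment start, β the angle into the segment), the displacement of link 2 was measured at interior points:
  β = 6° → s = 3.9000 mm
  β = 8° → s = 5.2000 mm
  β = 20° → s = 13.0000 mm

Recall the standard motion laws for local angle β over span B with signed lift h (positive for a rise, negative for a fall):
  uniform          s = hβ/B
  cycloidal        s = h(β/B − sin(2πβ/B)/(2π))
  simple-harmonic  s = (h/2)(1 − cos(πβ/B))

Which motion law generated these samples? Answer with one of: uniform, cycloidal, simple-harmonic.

candidates at β/B = r: uniform s = h·r (linear in β); cycloidal s = h·(r − sin(2πr)/(2π)); simple-harmonic s = (h/2)(1 − cos(πr))
β=6°: printed 3.9000 | uniform 3.9000, cycloidal 0.5523, simple-harmonic 1.4169
β=8°: printed 5.2000 | uniform 5.2000, cycloidal 1.2645, simple-harmonic 2.4828
β=20°: printed 13.0000 | uniform 13.0000, cycloidal 13.0000, simple-harmonic 13.0000
only one law matches every sample → uniform

uniform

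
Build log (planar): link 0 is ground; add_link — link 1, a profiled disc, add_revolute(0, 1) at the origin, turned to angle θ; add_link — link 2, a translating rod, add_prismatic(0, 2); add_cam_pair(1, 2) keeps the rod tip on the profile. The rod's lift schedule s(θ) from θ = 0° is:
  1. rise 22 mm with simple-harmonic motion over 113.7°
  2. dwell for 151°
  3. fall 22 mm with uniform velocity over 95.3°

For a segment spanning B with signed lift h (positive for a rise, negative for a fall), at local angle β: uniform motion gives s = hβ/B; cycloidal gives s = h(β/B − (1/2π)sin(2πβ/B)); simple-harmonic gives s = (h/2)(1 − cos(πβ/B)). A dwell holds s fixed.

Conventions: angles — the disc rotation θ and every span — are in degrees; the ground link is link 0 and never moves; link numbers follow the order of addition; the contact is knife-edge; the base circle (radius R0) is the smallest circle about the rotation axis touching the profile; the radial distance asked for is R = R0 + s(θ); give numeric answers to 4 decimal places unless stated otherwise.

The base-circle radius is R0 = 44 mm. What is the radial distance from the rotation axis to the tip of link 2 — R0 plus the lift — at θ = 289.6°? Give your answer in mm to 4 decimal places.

seg 1 [0°–113.7°] simple-harmonic, h=22: full span → s += 22 → s = 22.0000
seg 2 [113.7°–264.7°] dwell: s stays 22.0000
seg 3 [264.7°–360°] uniform, h=-22: θ=289.6° here. β=24.9, B=95.3. -22·24.9/95.3 = -5.7482 → s = 16.2518
R = R0 + s = 44 + 16.2518 = 60.2518

60.2518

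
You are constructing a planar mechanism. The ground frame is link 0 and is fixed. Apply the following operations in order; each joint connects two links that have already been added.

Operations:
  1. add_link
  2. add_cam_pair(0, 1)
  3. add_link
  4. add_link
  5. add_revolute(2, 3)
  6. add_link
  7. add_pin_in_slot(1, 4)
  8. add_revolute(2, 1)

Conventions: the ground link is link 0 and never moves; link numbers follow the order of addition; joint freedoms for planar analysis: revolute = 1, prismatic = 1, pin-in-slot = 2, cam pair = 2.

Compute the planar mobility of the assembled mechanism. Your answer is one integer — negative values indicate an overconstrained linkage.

link 0 = ground. State L|J1|J2 = 1|0|0
+link1  2|0|0
C(0,1) f=2→J2  2|0|1
+link2  3|0|1
+link3  4|0|1
R(2,3) f=1→J1  4|1|1
+link4  5|1|1
PS(1,4) f=2→J2  5|1|2
R(2,1) f=1→J1  5|2|2
M = 3(5−1)−2·2−2 = 12−4−2 = 6

M = 6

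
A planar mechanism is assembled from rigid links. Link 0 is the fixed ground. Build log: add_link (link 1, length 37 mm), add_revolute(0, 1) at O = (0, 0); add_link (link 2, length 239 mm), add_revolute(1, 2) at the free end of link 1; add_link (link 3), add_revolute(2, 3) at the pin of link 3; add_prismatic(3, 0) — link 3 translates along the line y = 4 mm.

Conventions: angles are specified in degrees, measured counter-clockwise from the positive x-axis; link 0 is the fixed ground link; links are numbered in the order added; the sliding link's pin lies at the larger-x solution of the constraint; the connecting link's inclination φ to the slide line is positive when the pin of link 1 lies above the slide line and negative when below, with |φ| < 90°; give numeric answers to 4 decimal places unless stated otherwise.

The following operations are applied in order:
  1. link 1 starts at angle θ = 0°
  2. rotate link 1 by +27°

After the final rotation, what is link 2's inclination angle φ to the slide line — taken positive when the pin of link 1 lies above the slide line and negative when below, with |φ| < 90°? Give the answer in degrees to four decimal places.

geometry: r = 37 mm, L = 239 mm, e = 4 mm; θ starts at 0°
rotate link 1 by +27°: θ ← 0° +27° = 27°
h = r sin θ − e = 16.797648 − 4 = 12.797648
sin φ = h / L = 12.797648 / 239 = 0.05354665
φ = arcsin(0.05354665) = 3.069465°

3.0695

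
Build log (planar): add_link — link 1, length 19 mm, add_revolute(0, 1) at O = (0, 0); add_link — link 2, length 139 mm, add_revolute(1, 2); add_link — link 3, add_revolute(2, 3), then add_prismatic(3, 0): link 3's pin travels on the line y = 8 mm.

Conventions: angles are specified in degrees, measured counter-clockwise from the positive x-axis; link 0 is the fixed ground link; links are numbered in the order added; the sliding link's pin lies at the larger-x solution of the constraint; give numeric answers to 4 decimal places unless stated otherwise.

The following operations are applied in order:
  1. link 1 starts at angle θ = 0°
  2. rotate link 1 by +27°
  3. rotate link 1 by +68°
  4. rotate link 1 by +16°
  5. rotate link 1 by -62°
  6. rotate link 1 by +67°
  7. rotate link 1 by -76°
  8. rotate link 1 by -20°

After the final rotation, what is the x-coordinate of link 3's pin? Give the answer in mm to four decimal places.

geometry: r = 19 mm, L = 139 mm, e = 8 mm; θ starts at 0°
rotate link 1 by +27°: θ ← 0° +27° = 27°
rotate link 1 by +68°: θ ← 27° +68° = 95°
rotate link 1 by +16°: θ ← 95° +16° = 111°
rotate link 1 by -62°: θ ← 111° -62° = 49°
rotate link 1 by +67°: θ ← 49° +67° = 116°
rotate link 1 by -76°: θ ← 116° -76° = 40°
rotate link 1 by -20°: θ ← 40° -20° = 20°
crank pin P = (r cos θ, r sin θ) = (17.854160, 6.498383)
h = r sin θ − e = 6.498383 − 8 = -1.501617
x = r cos θ + √(L² − h²) = 17.854160 + 138.991889 = 156.846049

156.8460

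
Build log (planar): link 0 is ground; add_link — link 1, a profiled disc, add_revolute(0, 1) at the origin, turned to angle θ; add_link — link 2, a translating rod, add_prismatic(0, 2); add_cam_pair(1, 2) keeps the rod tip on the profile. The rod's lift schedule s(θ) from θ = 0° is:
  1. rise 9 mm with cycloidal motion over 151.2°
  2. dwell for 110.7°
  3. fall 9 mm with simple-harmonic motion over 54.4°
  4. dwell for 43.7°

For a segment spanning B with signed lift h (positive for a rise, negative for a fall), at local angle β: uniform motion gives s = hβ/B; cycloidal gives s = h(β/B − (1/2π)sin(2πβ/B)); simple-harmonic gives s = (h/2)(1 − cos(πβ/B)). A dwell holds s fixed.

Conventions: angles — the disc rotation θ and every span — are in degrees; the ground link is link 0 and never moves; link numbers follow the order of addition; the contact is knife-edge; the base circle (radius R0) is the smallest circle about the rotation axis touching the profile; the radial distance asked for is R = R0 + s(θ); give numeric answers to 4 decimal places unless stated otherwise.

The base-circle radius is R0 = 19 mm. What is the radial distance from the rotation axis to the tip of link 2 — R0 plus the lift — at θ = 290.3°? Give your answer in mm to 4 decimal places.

seg 1 [0°–151.2°] cycloidal, h=9: full span → s += 9 → s = 9.0000
seg 2 [151.2°–261.9°] dwell: s stays 9.0000
seg 3 [261.9°–316.3°] simple-harmonic, h=-9: θ=290.3° here. β=28.4, B=54.4. -9/2·(1 − cos(π·0.5221)) = -4.8116 → s = 4.1884
R = R0 + s = 19 + 4.1884 = 23.1884

23.1884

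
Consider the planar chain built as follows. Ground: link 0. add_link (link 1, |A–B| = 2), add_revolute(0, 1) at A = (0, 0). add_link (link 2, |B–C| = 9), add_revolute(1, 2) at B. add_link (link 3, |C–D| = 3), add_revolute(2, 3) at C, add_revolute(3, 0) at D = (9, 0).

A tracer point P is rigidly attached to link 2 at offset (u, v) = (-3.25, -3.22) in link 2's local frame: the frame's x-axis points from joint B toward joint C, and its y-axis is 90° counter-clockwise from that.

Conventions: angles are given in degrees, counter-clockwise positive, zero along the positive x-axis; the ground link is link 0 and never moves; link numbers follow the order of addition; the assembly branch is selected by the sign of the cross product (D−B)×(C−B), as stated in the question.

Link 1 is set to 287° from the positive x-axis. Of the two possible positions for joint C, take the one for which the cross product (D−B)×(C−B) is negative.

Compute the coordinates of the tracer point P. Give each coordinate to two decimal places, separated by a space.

A=(0,0), D=(9.00,0)
B = A + 2.00·(cos287°, sin287°) = (0.5847, -1.9126)
|BD| = 8.6299
circle(B,9.00) ∩ circle(D,3.00): a=8.4865, h=2.9966
  candidates: C₊=(8.1961,2.8903) cross=25.860; C₋=(9.5243,-2.9538) cross=-25.860
  branch - wants cross < 0 → take C=(9.5243,-2.9538) (cross=-25.860)
ex = (C−B)/|BC| = (0.9933,-0.1157); ey = (0.1157,0.9933)
P = B + -3.25·ex + -3.22·ey = (-3.0160,-4.7350)

-3.02 -4.73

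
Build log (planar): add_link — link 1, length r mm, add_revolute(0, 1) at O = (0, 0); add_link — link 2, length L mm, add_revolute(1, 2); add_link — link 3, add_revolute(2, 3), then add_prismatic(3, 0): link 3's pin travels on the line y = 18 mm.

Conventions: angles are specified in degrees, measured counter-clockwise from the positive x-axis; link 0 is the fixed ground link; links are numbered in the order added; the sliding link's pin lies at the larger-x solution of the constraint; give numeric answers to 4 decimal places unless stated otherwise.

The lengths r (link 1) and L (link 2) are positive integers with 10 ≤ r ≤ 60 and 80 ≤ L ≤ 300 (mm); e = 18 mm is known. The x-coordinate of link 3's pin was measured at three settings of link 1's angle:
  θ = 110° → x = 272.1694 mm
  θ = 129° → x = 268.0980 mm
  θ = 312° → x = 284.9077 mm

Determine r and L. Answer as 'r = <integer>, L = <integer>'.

constraint per measurement: (x − r cos θ)² + (r sin θ − e)² = L²
subtracting the θ₁ and θ₂ equations cancels the r² and L² terms:
r = (x₁² − x₂²) / (2[(x₁cos θ₁ + e sin θ₁) − (x₂cos θ₂ + e sin θ₂)]) = 14.0001 → r = 14
L² = (x₁ − r cos θ₁)² + (r sin θ₁ − e)² = 76729.0249 → L = 277.0000 → L = 277
check at θ₃=312°: x = 284.9077 (printed 284.9077) ✓

r = 14, L = 277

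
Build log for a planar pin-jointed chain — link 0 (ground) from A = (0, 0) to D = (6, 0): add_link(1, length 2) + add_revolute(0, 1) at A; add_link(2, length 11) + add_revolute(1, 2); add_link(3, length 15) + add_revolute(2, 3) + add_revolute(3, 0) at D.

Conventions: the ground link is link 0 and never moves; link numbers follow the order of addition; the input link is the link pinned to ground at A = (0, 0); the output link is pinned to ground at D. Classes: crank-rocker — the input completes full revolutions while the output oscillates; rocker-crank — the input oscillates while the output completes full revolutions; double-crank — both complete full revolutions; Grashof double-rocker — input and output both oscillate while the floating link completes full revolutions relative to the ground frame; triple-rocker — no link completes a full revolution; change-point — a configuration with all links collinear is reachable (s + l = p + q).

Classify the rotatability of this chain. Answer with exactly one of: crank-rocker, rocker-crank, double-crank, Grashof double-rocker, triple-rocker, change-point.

lengths: ground=6, input=2, coupler=11, output=15
sorted: s=2 (shortest), l=15 (longest), p+q=17
s + l = 17 vs p + q = 17
s + l = p + q → change-point (collinear configuration reachable)

change-point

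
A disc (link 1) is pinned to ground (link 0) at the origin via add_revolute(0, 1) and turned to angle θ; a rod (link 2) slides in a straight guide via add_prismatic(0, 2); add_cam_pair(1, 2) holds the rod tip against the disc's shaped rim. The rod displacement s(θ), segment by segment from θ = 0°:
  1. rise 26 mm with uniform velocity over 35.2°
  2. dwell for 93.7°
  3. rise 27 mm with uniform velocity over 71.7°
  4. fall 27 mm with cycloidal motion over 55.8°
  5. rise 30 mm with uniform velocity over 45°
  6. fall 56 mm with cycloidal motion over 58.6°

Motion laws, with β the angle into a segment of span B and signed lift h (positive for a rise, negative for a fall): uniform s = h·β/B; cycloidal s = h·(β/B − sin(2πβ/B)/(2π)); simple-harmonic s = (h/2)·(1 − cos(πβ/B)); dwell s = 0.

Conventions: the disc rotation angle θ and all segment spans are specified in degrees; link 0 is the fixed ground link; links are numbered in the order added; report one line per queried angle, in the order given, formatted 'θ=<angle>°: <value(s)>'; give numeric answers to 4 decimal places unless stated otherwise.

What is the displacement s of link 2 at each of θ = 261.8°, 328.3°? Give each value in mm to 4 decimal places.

segment 1 (0° to 35.2°, uniform, h = 26) is passed completely: s = 0.0000 + (26) = 26.0000
segment 2 (35.2° to 128.9°, dwell): s unchanged at 26.0000
segment 3 (128.9° to 200.6°, uniform, h = 27) is passed completely: s = 26.0000 + (27) = 53.0000
segment 4 (200.6° to 256.4°, cycloidal, h = -27) is passed completely: s = 53.0000 + (-27) = 26.0000
θ = 261.8° falls in segment 5 (256.4° to 301.4°, uniform, h = 30): β = 261.8 − 256.4 = 5.4°, B = 45°; Δs = 30·5.4/45 = 3.6000; s = 26.0000 + 3.6000 = 29.6000
segment 5 (256.4° to 301.4°, uniform, h = 30) is passed completely: s = 26.0000 + (30) = 56.0000
θ = 328.3° falls in segment 6 (301.4° to 360°, cycloidal, h = -56): β = 328.3 − 301.4 = 26.9°, B = 58.6°; Δs = -56·(0.4590 − sin(2π·0.4590)/(2π)) = -23.4382; s = 56.0000 − 23.4382 = 32.5618

θ=261.8°: 29.6000
θ=328.3°: 32.5618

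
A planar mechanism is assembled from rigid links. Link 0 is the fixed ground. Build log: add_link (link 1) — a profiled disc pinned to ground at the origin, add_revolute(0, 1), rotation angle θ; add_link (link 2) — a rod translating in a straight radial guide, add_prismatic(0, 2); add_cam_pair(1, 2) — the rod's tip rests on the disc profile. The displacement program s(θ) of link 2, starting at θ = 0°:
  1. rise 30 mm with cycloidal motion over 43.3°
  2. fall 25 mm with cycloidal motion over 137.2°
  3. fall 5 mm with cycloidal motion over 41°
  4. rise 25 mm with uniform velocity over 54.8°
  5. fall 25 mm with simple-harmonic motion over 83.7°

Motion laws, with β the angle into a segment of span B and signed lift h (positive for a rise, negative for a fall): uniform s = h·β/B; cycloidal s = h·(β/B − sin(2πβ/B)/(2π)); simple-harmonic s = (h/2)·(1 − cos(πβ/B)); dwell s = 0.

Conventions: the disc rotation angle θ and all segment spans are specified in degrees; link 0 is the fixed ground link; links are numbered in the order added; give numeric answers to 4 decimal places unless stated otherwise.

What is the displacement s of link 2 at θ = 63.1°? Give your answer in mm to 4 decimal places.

seg 1 [0°–43.3°] cycloidal, h=30: full span → s += 30 → s = 30.0000
seg 2 [43.3°–180.5°] cycloidal, h=-25: θ=63.1° here. β=19.8, B=137.2. -25·(0.1443 − sin(2π·0.1443)/(2π)) = -0.4745 → s = 29.5255

29.5255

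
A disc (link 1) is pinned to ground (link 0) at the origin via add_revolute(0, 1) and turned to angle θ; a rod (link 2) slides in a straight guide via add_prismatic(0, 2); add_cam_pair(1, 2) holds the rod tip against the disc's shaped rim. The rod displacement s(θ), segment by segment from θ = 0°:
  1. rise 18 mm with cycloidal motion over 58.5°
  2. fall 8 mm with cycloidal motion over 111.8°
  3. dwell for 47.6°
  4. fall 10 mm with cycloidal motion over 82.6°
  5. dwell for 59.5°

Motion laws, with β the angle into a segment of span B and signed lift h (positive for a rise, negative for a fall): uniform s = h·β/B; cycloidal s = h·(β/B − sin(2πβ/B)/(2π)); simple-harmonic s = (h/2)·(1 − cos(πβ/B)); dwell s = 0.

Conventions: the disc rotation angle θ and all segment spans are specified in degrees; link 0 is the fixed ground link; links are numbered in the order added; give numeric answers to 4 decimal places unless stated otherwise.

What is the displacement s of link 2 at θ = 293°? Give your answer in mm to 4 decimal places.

segment 1 (0° to 58.5°, cycloidal, h = 18) is passed completely: s = 0.0000 + (18) = 18.0000
segment 2 (58.5° to 170.3°, cycloidal, h = -8) is passed completely: s = 18.0000 + (-8) = 10.0000
segment 3 (170.3° to 217.9°, dwell): s unchanged at 10.0000
θ = 293° falls in segment 4 (217.9° to 300.5°, cycloidal, h = -10): β = 293 − 217.9 = 75.1°, B = 82.6°; Δs = -10·(0.9092 − sin(2π·0.9092)/(2π)) = -9.9515; s = 10.0000 − 9.9515 = 0.0485

0.0485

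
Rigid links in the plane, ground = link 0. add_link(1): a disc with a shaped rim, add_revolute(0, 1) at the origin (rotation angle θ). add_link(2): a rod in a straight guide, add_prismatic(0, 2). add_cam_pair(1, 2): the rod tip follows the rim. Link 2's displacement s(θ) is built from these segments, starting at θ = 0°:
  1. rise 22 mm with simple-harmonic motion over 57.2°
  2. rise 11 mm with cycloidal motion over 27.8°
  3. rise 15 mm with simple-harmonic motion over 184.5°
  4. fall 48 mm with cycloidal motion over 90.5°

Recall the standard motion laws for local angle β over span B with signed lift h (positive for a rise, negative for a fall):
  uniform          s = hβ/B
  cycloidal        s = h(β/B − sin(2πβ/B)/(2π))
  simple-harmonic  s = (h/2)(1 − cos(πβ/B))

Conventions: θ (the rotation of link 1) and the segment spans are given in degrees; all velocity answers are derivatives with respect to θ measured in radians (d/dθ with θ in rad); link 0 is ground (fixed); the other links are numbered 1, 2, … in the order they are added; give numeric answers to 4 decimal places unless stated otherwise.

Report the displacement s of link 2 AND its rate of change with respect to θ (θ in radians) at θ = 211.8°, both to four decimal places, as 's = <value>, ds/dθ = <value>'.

segment 1 (0° to 57.2°, simple-harmonic, h = 22) is passed completely: s = 0.0000 + (22) = 22.0000
segment 2 (57.2° to 85°, cycloidal, h = 11) is passed completely: s = 22.0000 + (11) = 33.0000
θ = 211.8° falls in segment 3 (85° to 269.5°, simple-harmonic, h = 15): β = 211.8 − 85 = 126.8°, B = 184.5°; Δs = 15/2·(1 − cos(π·0.6873)) = 11.6621; s = 33.0000 + 11.6621 = 44.6621
velocity in seg [85°–269.5°] (simple-harmonic), θ in radians: β = 126.8° = 2.2131 rad, B = 184.5° = 3.2201 rad; ds/dθ = (πh/(2B)) sin(πβ/B) = (π·15/(2·3.2201)) sin(π·0.6873) = 6.086951 mm/rad

s = 44.6621, ds/dθ = 6.0870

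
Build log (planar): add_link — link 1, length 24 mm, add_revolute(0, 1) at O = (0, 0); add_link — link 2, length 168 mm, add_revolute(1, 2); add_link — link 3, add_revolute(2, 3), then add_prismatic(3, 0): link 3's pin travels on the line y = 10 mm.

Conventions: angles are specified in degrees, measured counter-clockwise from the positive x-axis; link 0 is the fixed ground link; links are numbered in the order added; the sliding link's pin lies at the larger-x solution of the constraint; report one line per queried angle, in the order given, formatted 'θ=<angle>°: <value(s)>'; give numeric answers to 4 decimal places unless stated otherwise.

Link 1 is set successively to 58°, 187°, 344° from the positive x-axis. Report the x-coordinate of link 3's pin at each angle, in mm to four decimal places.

geometry: r = 24 mm, L = 168 mm, e = 10 mm
θ=58°: crank pin P = (r cos θ, r sin θ) = (12.718062, 20.353154)
θ=58°: h = r sin θ − e = 20.353154 − 10 = 10.353154
θ=58°: x = r cos θ + √(L² − h²) = 12.718062 + 167.680685 = 180.398748
θ=187°: crank pin P = (r cos θ, r sin θ) = (-23.821108, -2.924864)
θ=187°: h = r sin θ − e = -2.924864 − 10 = -12.924864
θ=187°: x = r cos θ + √(L² − h²) = -23.821108 + 167.502083 = 143.680976
θ=344°: crank pin P = (r cos θ, r sin θ) = (23.070281, -6.615297)
θ=344°: h = r sin θ − e = -6.615297 − 10 = -16.615297
θ=344°: x = r cos θ + √(L² − h²) = 23.070281 + 167.176350 = 190.246630

θ=58°: 180.3987
θ=187°: 143.6810
θ=344°: 190.2466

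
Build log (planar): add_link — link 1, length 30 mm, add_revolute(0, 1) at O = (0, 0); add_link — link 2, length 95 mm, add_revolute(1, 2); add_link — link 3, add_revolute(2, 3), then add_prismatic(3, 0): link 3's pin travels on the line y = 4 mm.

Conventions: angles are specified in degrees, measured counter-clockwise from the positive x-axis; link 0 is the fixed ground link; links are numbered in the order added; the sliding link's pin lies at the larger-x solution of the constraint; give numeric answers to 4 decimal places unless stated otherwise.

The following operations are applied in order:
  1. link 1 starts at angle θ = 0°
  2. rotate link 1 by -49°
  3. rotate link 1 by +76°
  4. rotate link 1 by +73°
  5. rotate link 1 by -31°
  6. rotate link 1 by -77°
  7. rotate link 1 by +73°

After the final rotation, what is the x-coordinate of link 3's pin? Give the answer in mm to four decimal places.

geometry: r = 30 mm, L = 95 mm, e = 4 mm; θ starts at 0°
rotate link 1 by -49°: θ ← 0° -49° = -49°
rotate link 1 by +76°: θ ← -49° +76° = 27°
rotate link 1 by +73°: θ ← 27° +73° = 100°
rotate link 1 by -31°: θ ← 100° -31° = 69°
rotate link 1 by -77°: θ ← 69° -77° = -8°
rotate link 1 by +73°: θ ← -8° +73° = 65°
crank pin P = (r cos θ, r sin θ) = (12.678548, 27.189234)
h = r sin θ − e = 27.189234 − 4 = 23.189234
x = r cos θ + √(L² − h²) = 12.678548 + 92.126323 = 104.804871

104.8049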